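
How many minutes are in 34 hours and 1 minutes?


Hours: 34
Minutes: 1
Convert hours to minutes: 34 x 60 = 2040
Add remaining minutes: 2040 + 1 = 2041

2041


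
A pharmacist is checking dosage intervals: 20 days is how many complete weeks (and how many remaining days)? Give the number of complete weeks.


Total days: 20
Days per week: 7
Division: 20 / 7 = 2 remainder 6
Complete weeks: 2
Remaining days: 6

2


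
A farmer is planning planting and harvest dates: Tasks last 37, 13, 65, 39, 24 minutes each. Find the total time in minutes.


Durations: 37, 13, 65, 39, 24
Running sum: 37
+ 13 = 50
+ 65 = 115
+ 39 = 154
+ 24 = 178
Total duration: 178 minutes
That is 2 hours and 58 minutes

178


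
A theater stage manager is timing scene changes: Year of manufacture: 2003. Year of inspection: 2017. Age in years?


Birth year: 2003
Current year: 2017
Age = current year - birth year
Age = 2017 - 2003 = 14

14


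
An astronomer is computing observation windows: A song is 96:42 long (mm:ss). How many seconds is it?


Minutes: 96
Extra seconds: 42
Seconds per minute: 60
Minutes to seconds: 96 x 60 = 5760
Total: 5760 + 42 = 5802

5802


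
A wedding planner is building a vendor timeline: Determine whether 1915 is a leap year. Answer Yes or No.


Year: 1915
Divisible by 4? 1915 / 4 = 478.75 -> No
Not divisible by 4, so NOT a leap year

No


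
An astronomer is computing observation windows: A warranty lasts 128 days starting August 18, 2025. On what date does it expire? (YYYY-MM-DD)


Start: 2025-08-18
Adding 128 days
Days remaining in August: 13
After August: 115 days still to add
September 2025: 30 days, 85 remaining
October 2025: 31 days, 54 remaining
November 2025: 30 days, 24 remaining
December 2025 has 31 days, need 24
Result: 2025-12-24

2025-12-24


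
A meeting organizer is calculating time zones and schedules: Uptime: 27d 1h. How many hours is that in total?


Days: 27
Extra hours: 1
Hours per day: 24
Days to hours: 27 x 24 = 648
Total: 648 + 1 = 649

649


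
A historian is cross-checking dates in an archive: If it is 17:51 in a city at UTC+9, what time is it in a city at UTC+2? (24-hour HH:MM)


Local time: 17:51 at UTC+9 (offset 9h)
Target zone: UTC+2 (offset 2h)
Difference: 2 - (9) = -7 hours
Calculation: 17 + (-7) = 10
Result: 10:51

10:51


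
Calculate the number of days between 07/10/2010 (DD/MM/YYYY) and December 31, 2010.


Start: October 07, 2010
End: December 31, 2010
Days left in October: 24
November: 30
December: 31
Sum of remaining months: 61
Total: 24 + 61 = 85

85


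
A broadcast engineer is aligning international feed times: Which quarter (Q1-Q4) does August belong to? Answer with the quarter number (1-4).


Month: August (month 8)
Q1: January-March (months 1-3)
Q2: April-June (months 4-6)
Q3: July-September (months 7-9)
Q4: October-December (months 10-12)
Month 8 falls in Q3

3


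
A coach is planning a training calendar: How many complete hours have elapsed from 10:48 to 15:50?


Start: 10:48
End: 15:50
Hour difference: 15 - 10 = 5 hours
Minute difference: 50 - 48 = 2 minutes
Total minutes: 302
Complete hours: 302 / 60 = 5 (remainder 2)

5


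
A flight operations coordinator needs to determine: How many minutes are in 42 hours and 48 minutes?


Hours: 42
Extra minutes: 48
Minutes per hour: 60
Hours to minutes: 42 x 60 = 2520
Total: 2520 + 48 = 2568

2568


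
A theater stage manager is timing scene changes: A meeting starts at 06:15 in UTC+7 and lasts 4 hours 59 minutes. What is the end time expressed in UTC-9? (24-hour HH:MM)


Start: 06:15 in UTC+7
Step 1 - add duration:
  minutes: 15 + 59 = 74 (carry 1h)
  hours: 6 + 4 + 1 = 11
  end in UTC+7: 11:14
Step 2 - convert UTC+7 -> UTC-9:
  offset difference: -9 - (7) = -16 hours
  11 + (-16) = -5 -> mod 24 = 19
Result: 19:14 in UTC-9

19:14


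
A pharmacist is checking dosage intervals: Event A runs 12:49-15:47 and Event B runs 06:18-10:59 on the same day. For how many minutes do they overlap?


Interval A: [769, 947] minutes from midnight
Interval B: [378, 659] minutes from midnight
Overlap start = max(769, 378) = 769
Overlap end = min(947, 659) = 659
End <= start, so the intervals do not overlap: 0 minutes

0


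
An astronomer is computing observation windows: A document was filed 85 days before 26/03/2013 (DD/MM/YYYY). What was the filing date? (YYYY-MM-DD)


Start: 2013-03-26
Subtracting 85 days
Days already passed in March: 26
After going back through March: 59 more days to subtract
February 2013: 28 days, 31 remaining
January 2013 has 31 days, need 31
Result: 2012-12-31

2012-12-31


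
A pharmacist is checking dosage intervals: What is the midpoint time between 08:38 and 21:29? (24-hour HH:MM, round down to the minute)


Start time: 08:38 = 518 minutes from midnight
End time: 21:29 = 1289 minutes from midnight
Sum: 518 + 1289 = 1807
Midpoint: 1807 / 2 = 903 minutes
Convert: 903 / 60 = 15 hours, 3 minutes
Result: 15:03

15:03


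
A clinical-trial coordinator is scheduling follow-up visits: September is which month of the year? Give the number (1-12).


Calendar month order:
8. August
9. September <--
10. October
September is month number 9

9


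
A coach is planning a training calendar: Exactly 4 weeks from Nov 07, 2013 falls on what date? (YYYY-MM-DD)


Start: 2013-11-07
Weeks to add: 4
Convert to days: 4 x 7 = 28 days
Add 28 days to 2013-11-07
Result: 2013-12-05

2013-12-05


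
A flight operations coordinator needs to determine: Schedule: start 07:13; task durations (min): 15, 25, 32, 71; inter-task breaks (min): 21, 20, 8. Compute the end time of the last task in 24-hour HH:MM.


Start: 07:13 = 433 min from midnight
  after task 1 (15 min): 07:28
  after break (21 min): 07:49
  after task 2 (25 min): 08:14
  after break (20 min): 08:34
  after task 3 (32 min): 09:06
  after break (8 min): 09:14
  after task 4 (71 min): 10:25
Total elapsed: 192 minutes
End time: 10:25

10:25


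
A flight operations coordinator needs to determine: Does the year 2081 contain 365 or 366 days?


Year: 2081
Check leap year rules:
Divisible by 4? No
2081 is not a leap year
Days: 365

365


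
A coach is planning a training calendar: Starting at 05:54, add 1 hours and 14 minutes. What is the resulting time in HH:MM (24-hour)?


Start time: 05:54
Adding: 1 hours 14 minutes
Minutes: 54 + 14 = 68
Minute overflow: 68 >= 60, so carry 1 hour, minutes = 8
Hours: 5 + 1 + 1 = 7
Result: 07:08

07:08


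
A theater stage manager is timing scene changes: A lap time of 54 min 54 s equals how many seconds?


Minutes: 54
Seconds: 54
Convert minutes to seconds: 54 x 60 = 3240
Add remaining seconds: 3240 + 54 = 3294

3294


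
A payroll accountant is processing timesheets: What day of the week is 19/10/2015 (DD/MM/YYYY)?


Date: 2015-10-19
January 1, 2015 is a Thursday
Day of year: 292
Offset from Jan 1: 291 days
291 mod 7 = 4
Result: Monday

Monday


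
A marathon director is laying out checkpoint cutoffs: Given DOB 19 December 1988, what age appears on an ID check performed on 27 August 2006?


Birth: 1988-12-19
Reference: 2006-08-27
Year difference: 2006 - 1988 = 18
Has birthday (12-19) occurred by 08-27? No
Birthday not yet reached this year -> subtract 1
Age in full years: 17

17


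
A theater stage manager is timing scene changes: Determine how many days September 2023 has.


Month: September
Year: 2023
September is a 30-day month
Total: 30 days

30


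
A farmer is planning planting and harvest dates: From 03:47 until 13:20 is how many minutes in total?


Start time: 03:47 = 227 minutes from midnight
End time: 13:20 = 800 minutes from midnight
Difference: 800 - 227 = 573 minutes
That is 9 hours and 33 minutes

573


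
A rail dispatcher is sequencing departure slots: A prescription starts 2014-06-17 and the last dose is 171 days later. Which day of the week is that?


Start: 2014-06-17 (Tuesday)
Step 1 - find target date: add 171 days
  2014-06-17 + 171 days = 2014-12-05
Step 2 - day of week:
  171 mod 7 = 3
  Tuesday + 3 days -> Friday
Result: Friday (2014-12-05)

Friday


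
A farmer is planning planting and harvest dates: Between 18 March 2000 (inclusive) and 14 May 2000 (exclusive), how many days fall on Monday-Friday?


Start: 2000-03-18 (Saturday)
End (exclusive): 2000-05-14 (Sunday)
Total calendar days: 57
Full weeks: 57 // 7 = 8 -> 40 weekdays
Remaining 1 days starting on Saturday:
  Sat(-) -> 0 weekdays
Total business days: 40 + 0 = 40

40


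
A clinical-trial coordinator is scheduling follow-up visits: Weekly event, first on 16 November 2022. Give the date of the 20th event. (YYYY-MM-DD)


First occurrence: 2022-11-16 (occurrence 1)
Each occurrence is 7 days after the previous.
Occurrence 20 is 19 weeks after the first.
19 weeks = 133 days
2022-11-16 + 133 days = 2023-03-29

2023-03-29


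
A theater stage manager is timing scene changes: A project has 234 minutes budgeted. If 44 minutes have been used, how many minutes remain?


Total budget: 234 minutes
Time used: 44 minutes
Remaining: 234 - 44 = 190 minutes
Percent used: 18.8%
Percent remaining: 81.2%

190


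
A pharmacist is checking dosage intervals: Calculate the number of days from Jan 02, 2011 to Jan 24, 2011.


Start date: 2011-01-02
End date: 2011-01-24
Jan 2011: +22 days
Total: 22 days

22


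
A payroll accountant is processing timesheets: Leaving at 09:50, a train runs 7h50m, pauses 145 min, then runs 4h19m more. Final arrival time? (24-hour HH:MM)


Depart: 09:50
Leg 1: +470 min -> 17:40
Layover: +145 min -> 20:05
Leg 2: +259 min -> 00:24
Total travel: 874 minutes = 14h 34m
Arrival: 00:24

00:24


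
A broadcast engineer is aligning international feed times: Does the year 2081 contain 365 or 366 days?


Year: 2081
Check leap year rules:
Divisible by 4? No
2081 is not a leap year
Days: 365

365


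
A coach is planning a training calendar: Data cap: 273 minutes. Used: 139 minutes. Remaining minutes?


Total budget: 273 minutes
Time used: 139 minutes
Remaining: 273 - 139 = 134 minutes
Percent used: 50.9%
Percent remaining: 49.1%

134


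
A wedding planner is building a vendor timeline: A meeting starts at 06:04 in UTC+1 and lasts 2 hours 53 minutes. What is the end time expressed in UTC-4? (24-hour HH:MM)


Start: 06:04 in UTC+1
Step 1 - add duration:
  minutes: 4 + 53 = 57
  hours: 6 + 2 + 0 = 8
  end in UTC+1: 08:57
Step 2 - convert UTC+1 -> UTC-4:
  offset difference: -4 - (1) = -5 hours
  8 + (-5) = 3 -> mod 24 = 3
Result: 03:57 in UTC-4

03:57


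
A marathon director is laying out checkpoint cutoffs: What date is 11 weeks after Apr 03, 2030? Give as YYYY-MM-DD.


Start: 2030-04-03
Weeks to add: 11
Convert to days: 11 x 7 = 77 days
Add 77 days to 2030-04-03
Result: 2030-06-19

2030-06-19


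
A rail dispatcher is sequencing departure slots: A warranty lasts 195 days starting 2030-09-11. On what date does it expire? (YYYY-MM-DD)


Start: 2030-09-11
Adding 195 days
Days remaining in September: 19
After September: 176 days still to add
October 2030: 31 days, 145 remaining
November 2030: 30 days, 115 remaining
December 2030: 31 days, 84 remaining
January 2031: 31 days, 53 remaining
Result: 2031-03-25

2031-03-25


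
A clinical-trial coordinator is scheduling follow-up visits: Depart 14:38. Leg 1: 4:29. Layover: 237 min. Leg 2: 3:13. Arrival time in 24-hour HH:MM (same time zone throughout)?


Depart: 14:38
Leg 1: +269 min -> 19:07
Layover: +237 min -> 23:04
Leg 2: +193 min -> 02:17
Total travel: 699 minutes = 11h 39m
Arrival: 02:17

02:17


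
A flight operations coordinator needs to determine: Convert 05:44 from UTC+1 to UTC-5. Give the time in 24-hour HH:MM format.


Local time: 05:44 at UTC+1 (offset 1h)
Target zone: UTC-5 (offset -5h)
Difference: -5 - (1) = -6 hours
Calculation: 5 + (-6) = -1
Wraparound: (-1) mod 24 = 23
Result: 23:44

23:44


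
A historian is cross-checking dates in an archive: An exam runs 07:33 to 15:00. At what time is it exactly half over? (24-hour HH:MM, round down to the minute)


Start time: 07:33 = 453 minutes from midnight
End time: 15:00 = 900 minutes from midnight
Sum: 453 + 900 = 1353
Midpoint: 1353 / 2 = 676 minutes
Convert: 676 / 60 = 11 hours, 16 minutes
Result: 11:16

11:16


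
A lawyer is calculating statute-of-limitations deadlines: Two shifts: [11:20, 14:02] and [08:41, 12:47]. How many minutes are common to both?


Interval A: [680, 842] minutes from midnight
Interval B: [521, 767] minutes from midnight
Overlap start = max(680, 521) = 680
Overlap end = min(842, 767) = 767
Overlap = 767 - 680 = 87 minutes

87


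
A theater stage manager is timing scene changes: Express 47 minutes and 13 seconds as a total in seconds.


Minutes: 47
Seconds: 13
Convert minutes to seconds: 47 x 60 = 2820
Add remaining seconds: 2820 + 13 = 2833

2833


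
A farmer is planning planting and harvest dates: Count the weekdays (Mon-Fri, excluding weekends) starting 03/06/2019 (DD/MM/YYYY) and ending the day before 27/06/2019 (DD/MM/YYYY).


Start: 2019-06-03 (Monday)
End (exclusive): 2019-06-27 (Thursday)
Total calendar days: 24
Full weeks: 24 // 7 = 3 -> 15 weekdays
Remaining 3 days starting on Monday:
  Mon(w), Tue(w), Wed(w) -> 3 weekdays
Total business days: 15 + 3 = 18

18


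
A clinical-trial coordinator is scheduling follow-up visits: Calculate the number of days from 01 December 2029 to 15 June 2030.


Start date: 2029-12-01
End date: 2030-06-15
Dec 2029: +31 days
Jan 2030: +31 days
Feb 2030: +28 days
... (4 more months)
Total: 196 days

196


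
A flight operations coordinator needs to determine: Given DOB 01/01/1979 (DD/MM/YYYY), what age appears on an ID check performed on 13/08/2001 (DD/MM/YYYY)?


Birth: 1979-01-01
Reference: 2001-08-13
Year difference: 2001 - 1979 = 22
Has birthday (01-01) occurred by 08-13? Yes
Age in full years: 22

22


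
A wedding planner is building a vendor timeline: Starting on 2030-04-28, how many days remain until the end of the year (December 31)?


Start: April 28, 2030
End: December 31, 2030
Days left in April: 2
May: 31
June: 30
July: 31
August: 31
... plus remaining months
Sum of remaining months: 245
Total: 2 + 245 = 247

247


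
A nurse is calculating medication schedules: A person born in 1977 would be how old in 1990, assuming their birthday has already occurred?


Birth year: 1977
Current year: 1990
Age = current year - birth year
Age = 1990 - 1977 = 13

13


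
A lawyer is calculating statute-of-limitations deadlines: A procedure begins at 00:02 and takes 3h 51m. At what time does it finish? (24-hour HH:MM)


Start time: 00:02
Adding: 3 hours 51 minutes
Minutes: 2 + 51 = 53
Hours: 0 + 3 + 0 = 3
Result: 03:53

03:53


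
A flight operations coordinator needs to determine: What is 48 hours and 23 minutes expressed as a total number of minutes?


Hours: 48
Minutes: 23
Convert hours to minutes: 48 x 60 = 2880
Add remaining minutes: 2880 + 23 = 2903

2903


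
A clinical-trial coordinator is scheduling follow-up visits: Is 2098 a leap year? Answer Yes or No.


Year: 2098
Divisible by 4? 2098 / 4 = 524.5 -> No
Not divisible by 4, so NOT a leap year

No


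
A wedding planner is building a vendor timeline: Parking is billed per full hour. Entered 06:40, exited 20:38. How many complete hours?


Start: 06:40
End: 20:38
Hour difference: 20 - 6 = 14 hours
Minute difference: 38 - 40 = -2 minutes
Total minutes: 838
Complete hours: 838 / 60 = 13 (remainder 58)

13


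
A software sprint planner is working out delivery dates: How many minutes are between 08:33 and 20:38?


Start time: 08:33 = 513 minutes from midnight
End time: 20:38 = 1238 minutes from midnight
Difference: 1238 - 513 = 725 minutes
That is 12 hours and 5 minutes

725


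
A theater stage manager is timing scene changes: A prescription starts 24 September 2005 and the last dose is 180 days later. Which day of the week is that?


Start: 2005-09-24 (Saturday)
Step 1 - find target date: add 180 days
  2005-09-24 + 180 days = 2006-03-23
Step 2 - day of week:
  180 mod 7 = 5
  Saturday + 5 days -> Thursday
Result: Thursday (2006-03-23)

Thursday


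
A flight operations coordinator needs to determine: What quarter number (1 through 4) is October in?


Month: October (month 10)
Q1: January-March (months 1-3)
Q2: April-June (months 4-6)
Q3: July-September (months 7-9)
Q4: October-December (months 10-12)
Month 10 falls in Q4

4


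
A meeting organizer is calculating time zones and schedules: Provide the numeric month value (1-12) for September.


Calendar month order:
8. August
9. September <--
10. October
September is month number 9

9


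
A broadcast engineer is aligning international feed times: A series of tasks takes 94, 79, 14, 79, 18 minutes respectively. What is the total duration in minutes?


Durations: 94, 79, 14, 79, 18
Running sum: 94
+ 79 = 173
+ 14 = 187
+ 79 = 266
+ 18 = 284
Total duration: 284 minutes
That is 4 hours and 44 minutes

284


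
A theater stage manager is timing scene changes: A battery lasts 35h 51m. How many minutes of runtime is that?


Hours: 35
Extra minutes: 51
Minutes per hour: 60
Hours to minutes: 35 x 60 = 2100
Total: 2100 + 51 = 2151

2151


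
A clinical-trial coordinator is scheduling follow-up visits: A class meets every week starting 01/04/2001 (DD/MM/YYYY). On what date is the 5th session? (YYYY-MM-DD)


First occurrence: 2001-04-01 (occurrence 1)
Each occurrence is 7 days after the previous.
Occurrence 5 is 4 weeks after the first.
4 weeks = 28 days
2001-04-01 + 28 days = 2001-04-29

2001-04-29


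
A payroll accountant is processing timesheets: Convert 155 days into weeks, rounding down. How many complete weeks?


Total days: 155
Days per week: 7
Division: 155 / 7 = 22 remainder 1
Complete weeks: 22
Remaining days: 1

22


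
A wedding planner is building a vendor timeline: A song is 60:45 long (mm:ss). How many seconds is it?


Minutes: 60
Extra seconds: 45
Seconds per minute: 60
Minutes to seconds: 60 x 60 = 3600
Total: 3600 + 45 = 3645

3645


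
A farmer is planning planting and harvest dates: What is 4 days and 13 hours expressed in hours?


Days: 4
Extra hours: 13
Hours per day: 24
Days to hours: 4 x 24 = 96
Total: 96 + 13 = 109

109


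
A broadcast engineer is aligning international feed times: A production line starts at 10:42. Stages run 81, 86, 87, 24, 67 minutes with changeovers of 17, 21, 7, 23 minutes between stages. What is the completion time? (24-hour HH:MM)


Start: 10:42 = 642 min from midnight
  after task 1 (81 min): 12:03
  after break (17 min): 12:20
  after task 2 (86 min): 13:46
  after break (21 min): 14:07
  after task 3 (87 min): 15:34
  after break (7 min): 15:41
  after task 4 (24 min): 16:05
  after break (23 min): 16:28
  after task 5 (67 min): 17:35
Total elapsed: 413 minutes
End time: 17:35

17:35


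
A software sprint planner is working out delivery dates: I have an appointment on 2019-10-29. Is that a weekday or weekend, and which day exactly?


Date: 2019-10-29
January 1, 2019 is a Tuesday
Day of year: 302
Offset from Jan 1: 301 days
301 mod 7 = 0
Result: Tuesday

Tuesday


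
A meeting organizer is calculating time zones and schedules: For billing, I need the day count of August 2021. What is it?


Month: August
Year: 2021
August is a 31-day month
Total: 31 days

31


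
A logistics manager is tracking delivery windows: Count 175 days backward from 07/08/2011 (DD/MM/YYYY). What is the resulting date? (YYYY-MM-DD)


Start: 2011-08-07
Subtracting 175 days
Days already passed in August: 7
After going back through August: 168 more days to subtract
July 2011: 31 days, 137 remaining
June 2011: 30 days, 107 remaining
May 2011: 31 days, 76 remaining
April 2011: 30 days, 46 remaining
Result: 2011-02-13

2011-02-13


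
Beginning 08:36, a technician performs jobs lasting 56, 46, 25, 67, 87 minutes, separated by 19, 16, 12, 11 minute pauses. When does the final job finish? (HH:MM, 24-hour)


Start: 08:36 = 516 min from midnight
  after task 1 (56 min): 09:32
  after break (19 min): 09:51
  after task 2 (46 min): 10:37
  after break (16 min): 10:53
  after task 3 (25 min): 11:18
  after break (12 min): 11:30
  after task 4 (67 min): 12:37
  after break (11 min): 12:48
  after task 5 (87 min): 14:15
Total elapsed: 339 minutes
End time: 14:15

14:15


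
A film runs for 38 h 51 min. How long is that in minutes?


Hours: 38
Minutes: 51
Convert hours to minutes: 38 x 60 = 2280
Add remaining minutes: 2280 + 51 = 2331

2331


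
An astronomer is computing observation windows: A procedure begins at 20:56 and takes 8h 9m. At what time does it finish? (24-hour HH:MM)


Start time: 20:56
Adding: 8 hours 9 minutes
Minutes: 56 + 9 = 65
Minute overflow: 65 >= 60, so carry 1 hour, minutes = 5
Hours: 20 + 8 + 1 = 29
Hour wraparound: 29 mod 24 = 5
Result: 05:05

05:05


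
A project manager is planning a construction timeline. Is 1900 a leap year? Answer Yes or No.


Year: 1900
Divisible by 4? 1900 / 4 = 475.0 -> Yes
Divisible by 100? 1900 / 100 = 19.0 -> Yes
Divisible by 400? 1900 / 400 = 4.75 -> No
Divisible by 100 but not 400, so NOT a leap year

No


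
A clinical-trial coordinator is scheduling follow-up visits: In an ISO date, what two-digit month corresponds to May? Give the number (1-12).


Calendar month order:
4. April
5. May <--
6. June
May is month number 5

5


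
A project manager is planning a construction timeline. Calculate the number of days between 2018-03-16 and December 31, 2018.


Start: March 16, 2018
End: December 31, 2018
Days left in March: 15
April: 30
May: 31
June: 30
July: 31
... plus remaining months
Sum of remaining months: 275
Total: 15 + 275 = 290

290


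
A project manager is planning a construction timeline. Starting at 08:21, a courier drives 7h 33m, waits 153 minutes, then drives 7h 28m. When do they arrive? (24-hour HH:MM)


Depart: 08:21
Leg 1: +453 min -> 15:54
Layover: +153 min -> 18:27
Leg 2: +448 min -> 01:55
Total travel: 1054 minutes = 17h 34m
Arrival: 01:55

01:55


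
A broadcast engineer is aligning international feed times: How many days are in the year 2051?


Year: 2051
Check leap year rules:
Divisible by 4? No
2051 is not a leap year
Days: 365

365


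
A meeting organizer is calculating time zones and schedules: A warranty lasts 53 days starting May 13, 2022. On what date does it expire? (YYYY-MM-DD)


Start: 2022-05-13
Adding 53 days
Days remaining in May: 18
After May: 35 days still to add
June 2022: 30 days, 5 remaining
July 2022 has 31 days, need 5
Result: 2022-07-05

2022-07-05


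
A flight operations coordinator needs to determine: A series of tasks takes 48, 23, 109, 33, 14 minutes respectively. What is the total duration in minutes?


Durations: 48, 23, 109, 33, 14
Running sum: 48
+ 23 = 71
+ 109 = 180
+ 33 = 213
+ 14 = 227
Total duration: 227 minutes
That is 3 hours and 47 minutes

227


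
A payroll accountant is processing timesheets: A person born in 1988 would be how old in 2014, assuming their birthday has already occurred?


Birth year: 1988
Current year: 2014
Age = current year - birth year
Age = 2014 - 1988 = 26

26


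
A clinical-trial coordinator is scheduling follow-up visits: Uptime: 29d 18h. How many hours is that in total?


Days: 29
Extra hours: 18
Hours per day: 24
Days to hours: 29 x 24 = 696
Total: 696 + 18 = 714

714


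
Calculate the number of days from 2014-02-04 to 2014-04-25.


Start date: 2014-02-04
End date: 2014-04-25
Feb 2014: +25 days
Mar 2014: +31 days
Apr 2014: +24 days
Total: 80 days

80


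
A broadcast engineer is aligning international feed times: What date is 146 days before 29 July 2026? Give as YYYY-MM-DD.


Start: 2026-07-29
Subtracting 146 days
Days already passed in July: 29
After going back through July: 117 more days to subtract
June 2026: 30 days, 87 remaining
May 2026: 31 days, 56 remaining
April 2026: 30 days, 26 remaining
March 2026 has 31 days, need 26
Result: 2026-03-05

2026-03-05


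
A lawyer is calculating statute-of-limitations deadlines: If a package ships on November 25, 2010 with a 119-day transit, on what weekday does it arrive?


Start: 2010-11-25 (Thursday)
Step 1 - find target date: add 119 days
  2010-11-25 + 119 days = 2011-03-24
Step 2 - day of week:
  119 mod 7 = 0
  Thursday + 0 days -> Thursday
Result: Thursday (2011-03-24)

Thursday


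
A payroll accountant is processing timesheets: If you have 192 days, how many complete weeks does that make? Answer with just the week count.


Total days: 192
Days per week: 7
Division: 192 / 7 = 27 remainder 3
Complete weeks: 27
Remaining days: 3

27


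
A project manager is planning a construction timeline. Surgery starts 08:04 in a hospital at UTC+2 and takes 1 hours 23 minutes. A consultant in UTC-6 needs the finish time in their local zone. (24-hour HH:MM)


Start: 08:04 in UTC+2
Step 1 - add duration:
  minutes: 4 + 23 = 27
  hours: 8 + 1 + 0 = 9
  end in UTC+2: 09:27
Step 2 - convert UTC+2 -> UTC-6:
  offset difference: -6 - (2) = -8 hours
  9 + (-8) = 1 -> mod 24 = 1
Result: 01:27 in UTC-6

01:27


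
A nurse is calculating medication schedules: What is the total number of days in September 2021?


Month: September
Year: 2021
September is a 30-day month
Total: 30 days

30


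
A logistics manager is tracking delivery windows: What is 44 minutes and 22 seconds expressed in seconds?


Minutes: 44
Extra seconds: 22
Seconds per minute: 60
Minutes to seconds: 44 x 60 = 2640
Total: 2640 + 22 = 2662

2662


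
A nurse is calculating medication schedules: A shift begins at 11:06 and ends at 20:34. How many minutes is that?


Start time: 11:06 = 666 minutes from midnight
End time: 20:34 = 1234 minutes from midnight
Difference: 1234 - 666 = 568 minutes
That is 9 hours and 28 minutes

568


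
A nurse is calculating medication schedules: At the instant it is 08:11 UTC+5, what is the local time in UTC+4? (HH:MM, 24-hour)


Local time: 08:11 at UTC+5 (offset 5h)
Target zone: UTC+4 (offset 4h)
Difference: 4 - (5) = -1 hours
Calculation: 8 + (-1) = 7
Result: 07:11

07:11


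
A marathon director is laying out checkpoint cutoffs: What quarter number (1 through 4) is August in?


Month: August (month 8)
Q1: January-March (months 1-3)
Q2: April-June (months 4-6)
Q3: July-September (months 7-9)
Q4: October-December (months 10-12)
Month 8 falls in Q3

3


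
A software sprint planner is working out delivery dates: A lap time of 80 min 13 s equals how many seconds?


Minutes: 80
Seconds: 13
Convert minutes to seconds: 80 x 60 = 4800
Add remaining seconds: 4800 + 13 = 4813

4813


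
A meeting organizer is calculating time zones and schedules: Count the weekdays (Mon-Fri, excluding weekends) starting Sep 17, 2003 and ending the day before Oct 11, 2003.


Start: 2003-09-17 (Wednesday)
End (exclusive): 2003-10-11 (Saturday)
Total calendar days: 24
Full weeks: 24 // 7 = 3 -> 15 weekdays
Remaining 3 days starting on Wednesday:
  Wed(w), Thu(w), Fri(w) -> 3 weekdays
Total business days: 15 + 3 = 18

18


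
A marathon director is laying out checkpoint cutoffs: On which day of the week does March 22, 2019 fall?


Date: 2019-03-22
January 1, 2019 is a Tuesday
Day of year: 81
Offset from Jan 1: 80 days
80 mod 7 = 3
Result: Friday

Friday


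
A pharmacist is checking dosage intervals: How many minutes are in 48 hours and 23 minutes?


Hours: 48
Extra minutes: 23
Minutes per hour: 60
Hours to minutes: 48 x 60 = 2880
Total: 2880 + 23 = 2903

2903


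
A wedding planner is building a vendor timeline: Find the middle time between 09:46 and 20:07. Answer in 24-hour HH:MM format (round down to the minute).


Start time: 09:46 = 586 minutes from midnight
End time: 20:07 = 1207 minutes from midnight
Sum: 586 + 1207 = 1793
Midpoint: 1793 / 2 = 896 minutes
Convert: 896 / 60 = 14 hours, 56 minutes
Result: 14:56

14:56


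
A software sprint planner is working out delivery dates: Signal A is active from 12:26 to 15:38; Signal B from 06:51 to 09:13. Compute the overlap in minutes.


Interval A: [746, 938] minutes from midnight
Interval B: [411, 553] minutes from midnight
Overlap start = max(746, 411) = 746
Overlap end = min(938, 553) = 553
End <= start, so the intervals do not overlap: 0 minutes

0


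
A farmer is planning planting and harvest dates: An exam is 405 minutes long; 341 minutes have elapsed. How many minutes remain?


Total budget: 405 minutes
Time used: 341 minutes
Remaining: 405 - 341 = 64 minutes
Percent used: 84.2%
Percent remaining: 15.8%

64


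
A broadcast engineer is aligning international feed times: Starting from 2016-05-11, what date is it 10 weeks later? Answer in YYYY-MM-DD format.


Start: 2016-05-11
Weeks to add: 10
Convert to days: 10 x 7 = 70 days
Add 70 days to 2016-05-11
Result: 2016-07-20

2016-07-20


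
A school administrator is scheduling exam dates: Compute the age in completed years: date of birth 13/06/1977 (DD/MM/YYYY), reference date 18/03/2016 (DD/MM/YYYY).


Birth: 1977-06-13
Reference: 2016-03-18
Year difference: 2016 - 1977 = 39
Has birthday (06-13) occurred by 03-18? No
Birthday not yet reached this year -> subtract 1
Age in full years: 38

38


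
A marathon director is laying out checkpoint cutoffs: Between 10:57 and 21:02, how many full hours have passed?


Start: 10:57
End: 21:02
Hour difference: 21 - 10 = 11 hours
Minute difference: 2 - 57 = -55 minutes
Total minutes: 605
Complete hours: 605 / 60 = 10 (remainder 5)

10


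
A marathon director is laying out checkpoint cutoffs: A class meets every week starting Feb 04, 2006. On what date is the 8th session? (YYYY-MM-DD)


First occurrence: 2006-02-04 (occurrence 1)
Each occurrence is 7 days after the previous.
Occurrence 8 is 7 weeks after the first.
7 weeks = 49 days
2006-02-04 + 49 days = 2006-03-25

2006-03-25


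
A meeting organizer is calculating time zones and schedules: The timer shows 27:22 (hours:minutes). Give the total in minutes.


Hours: 27
Minutes: 22
Convert hours to minutes: 27 x 60 = 1620
Add remaining minutes: 1620 + 22 = 1642

1642


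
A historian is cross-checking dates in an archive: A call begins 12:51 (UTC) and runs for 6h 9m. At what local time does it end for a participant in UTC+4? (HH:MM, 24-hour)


Start: 12:51 in UTC
Step 1 - add duration:
  minutes: 51 + 9 = 60 (carry 1h)
  hours: 12 + 6 + 1 = 19
  end in UTC: 19:00
Step 2 - convert UTC -> UTC+4:
  offset difference: 4 - (0) = 4 hours
  19 + (4) = 23 -> mod 24 = 23
Result: 23:00 in UTC+4

23:00


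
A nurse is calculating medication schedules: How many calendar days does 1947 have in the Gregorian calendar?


Year: 1947
Check leap year rules:
Divisible by 4? No
1947 is not a leap year
Days: 365

365


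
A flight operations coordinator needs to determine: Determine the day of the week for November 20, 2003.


Date: 2003-11-20
January 1, 2003 is a Wednesday
Day of year: 324
Offset from Jan 1: 323 days
323 mod 7 = 1
Result: Thursday

Thursday


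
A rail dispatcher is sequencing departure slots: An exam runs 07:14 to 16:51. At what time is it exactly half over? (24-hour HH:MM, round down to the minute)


Start time: 07:14 = 434 minutes from midnight
End time: 16:51 = 1011 minutes from midnight
Sum: 434 + 1011 = 1445
Midpoint: 1445 / 2 = 722 minutes
Convert: 722 / 60 = 12 hours, 2 minutes
Result: 12:02

12:02


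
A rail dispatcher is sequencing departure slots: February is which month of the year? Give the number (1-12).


Calendar month order:
1. January
2. February <--
3. March
February is month number 2

2


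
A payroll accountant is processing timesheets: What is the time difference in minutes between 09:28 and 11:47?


Start time: 09:28 = 568 minutes from midnight
End time: 11:47 = 707 minutes from midnight
Difference: 707 - 568 = 139 minutes
That is 2 hours and 19 minutes

139


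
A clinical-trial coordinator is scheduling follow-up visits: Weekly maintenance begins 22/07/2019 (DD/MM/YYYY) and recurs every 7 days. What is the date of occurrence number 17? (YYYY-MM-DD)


First occurrence: 2019-07-22 (occurrence 1)
Each occurrence is 7 days after the previous.
Occurrence 17 is 16 weeks after the first.
16 weeks = 112 days
2019-07-22 + 112 days = 2019-11-11

2019-11-11


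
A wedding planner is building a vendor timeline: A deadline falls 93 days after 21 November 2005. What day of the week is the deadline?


Start: 2005-11-21 (Monday)
Step 1 - find target date: add 93 days
  2005-11-21 + 93 days = 2006-02-22
Step 2 - day of week:
  93 mod 7 = 2
  Monday + 2 days -> Wednesday
Result: Wednesday (2006-02-22)

Wednesday


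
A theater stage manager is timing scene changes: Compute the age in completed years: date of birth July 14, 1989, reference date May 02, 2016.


Birth: 1989-07-14
Reference: 2016-05-02
Year difference: 2016 - 1989 = 27
Has birthday (07-14) occurred by 05-02? No
Birthday not yet reached this year -> subtract 1
Age in full years: 26

26


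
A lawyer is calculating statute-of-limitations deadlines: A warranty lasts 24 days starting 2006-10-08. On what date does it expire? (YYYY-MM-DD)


Start: 2006-10-08
Adding 24 days
Days remaining in October: 23
After October: 1 days still to add
November 2006 has 30 days, need 1
Result: 2006-11-01

2006-11-01


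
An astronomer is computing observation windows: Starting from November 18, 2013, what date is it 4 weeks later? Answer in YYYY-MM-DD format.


Start: 2013-11-18
Weeks to add: 4
Convert to days: 4 x 7 = 28 days
Add 28 days to 2013-11-18
Result: 2013-12-16

2013-12-16


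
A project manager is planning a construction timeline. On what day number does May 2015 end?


Month: May
Year: 2015
May is a 31-day month
Total: 31 days

31


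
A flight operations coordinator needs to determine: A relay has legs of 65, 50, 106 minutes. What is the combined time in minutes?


Durations: 65, 50, 106
Running sum: 65
+ 50 = 115
+ 106 = 221
Total duration: 221 minutes
That is 3 hours and 41 minutes

221


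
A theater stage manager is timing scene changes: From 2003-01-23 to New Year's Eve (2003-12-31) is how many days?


Start: January 23, 2003
End: December 31, 2003
Days left in January: 8
February: 28
March: 31
April: 30
May: 31
... plus remaining months
Sum of remaining months: 334
Total: 8 + 334 = 342

342


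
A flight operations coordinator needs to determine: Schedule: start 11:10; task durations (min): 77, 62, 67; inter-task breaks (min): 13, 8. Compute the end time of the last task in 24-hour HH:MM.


Start: 11:10 = 670 min from midnight
  after task 1 (77 min): 12:27
  after break (13 min): 12:40
  after task 2 (62 min): 13:42
  after break (8 min): 13:50
  after task 3 (67 min): 14:57
Total elapsed: 227 minutes
End time: 14:57

14:57


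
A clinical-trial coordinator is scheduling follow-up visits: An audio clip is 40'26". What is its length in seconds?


Minutes: 40
Seconds: 26
Convert minutes to seconds: 40 x 60 = 2400
Add remaining seconds: 2400 + 26 = 2426

2426


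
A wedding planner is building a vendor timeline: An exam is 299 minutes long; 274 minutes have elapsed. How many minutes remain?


Total budget: 299 minutes
Time used: 274 minutes
Remaining: 299 - 274 = 25 minutes
Percent used: 91.6%
Percent remaining: 8.4%

25


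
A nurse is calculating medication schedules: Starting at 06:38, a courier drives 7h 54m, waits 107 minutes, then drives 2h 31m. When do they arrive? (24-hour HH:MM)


Depart: 06:38
Leg 1: +474 min -> 14:32
Layover: +107 min -> 16:19
Leg 2: +151 min -> 18:50
Total travel: 732 minutes = 12h 12m
Arrival: 18:50

18:50


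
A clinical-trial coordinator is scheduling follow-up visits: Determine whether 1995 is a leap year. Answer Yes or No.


Year: 1995
Divisible by 4? 1995 / 4 = 498.75 -> No
Not divisible by 4, so NOT a leap year

No


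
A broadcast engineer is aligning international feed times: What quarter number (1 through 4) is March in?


Month: March (month 3)
Q1: January-March (months 1-3)
Q2: April-June (months 4-6)
Q3: July-September (months 7-9)
Q4: October-December (months 10-12)
Month 3 falls in Q1

1


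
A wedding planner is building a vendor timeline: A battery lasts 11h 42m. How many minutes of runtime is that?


Hours: 11
Extra minutes: 42
Minutes per hour: 60
Hours to minutes: 11 x 60 = 660
Total: 660 + 42 = 702

702


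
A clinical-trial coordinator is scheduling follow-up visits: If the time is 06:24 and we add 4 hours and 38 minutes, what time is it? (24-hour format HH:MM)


Start time: 06:24
Adding: 4 hours 38 minutes
Minutes: 24 + 38 = 62
Minute overflow: 62 >= 60, so carry 1 hour, minutes = 2
Hours: 6 + 4 + 1 = 11
Result: 11:02

11:02


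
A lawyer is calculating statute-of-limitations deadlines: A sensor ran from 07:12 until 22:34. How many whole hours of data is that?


Start: 07:12
End: 22:34
Hour difference: 22 - 7 = 15 hours
Minute difference: 34 - 12 = 22 minutes
Total minutes: 922
Complete hours: 922 / 60 = 15 (remainder 22)

15


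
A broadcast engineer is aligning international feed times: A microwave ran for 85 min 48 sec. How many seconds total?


Minutes: 85
Extra seconds: 48
Seconds per minute: 60
Minutes to seconds: 85 x 60 = 5100
Total: 5100 + 48 = 5148

5148


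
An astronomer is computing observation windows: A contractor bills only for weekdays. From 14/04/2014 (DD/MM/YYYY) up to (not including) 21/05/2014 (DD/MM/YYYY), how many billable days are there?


Start: 2014-04-14 (Monday)
End (exclusive): 2014-05-21 (Wednesday)
Total calendar days: 37
Full weeks: 37 // 7 = 5 -> 25 weekdays
Remaining 2 days starting on Monday:
  Mon(w), Tue(w) -> 2 weekdays
Total business days: 25 + 2 = 27

27


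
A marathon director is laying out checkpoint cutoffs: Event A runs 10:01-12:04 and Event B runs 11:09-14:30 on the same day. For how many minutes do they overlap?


Interval A: [601, 724] minutes from midnight
Interval B: [669, 870] minutes from midnight
Overlap start = max(601, 669) = 669
Overlap end = min(724, 870) = 724
Overlap = 724 - 669 = 55 minutes

55


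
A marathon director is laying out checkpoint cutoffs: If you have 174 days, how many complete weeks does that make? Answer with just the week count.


Total days: 174
Days per week: 7
Division: 174 / 7 = 24 remainder 6
Complete weeks: 24
Remaining days: 6

24


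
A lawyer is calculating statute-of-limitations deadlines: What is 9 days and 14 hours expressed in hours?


Days: 9
Extra hours: 14
Hours per day: 24
Days to hours: 9 x 24 = 216
Total: 216 + 14 = 230

230


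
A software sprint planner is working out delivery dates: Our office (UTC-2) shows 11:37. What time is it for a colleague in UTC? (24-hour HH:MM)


Local time: 11:37 at UTC-2 (offset -2h)
Target zone: UTC (offset 0h)
Difference: 0 - (-2) = 2 hours
Calculation: 11 + (2) = 13
Result: 13:37

13:37


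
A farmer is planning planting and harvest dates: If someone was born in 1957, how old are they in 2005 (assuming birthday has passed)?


Birth year: 1957
Current year: 2005
Age = current year - birth year
Age = 2005 - 1957 = 48

48


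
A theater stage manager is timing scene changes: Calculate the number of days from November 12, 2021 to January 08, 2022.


Start date: 2021-11-12
End date: 2022-01-08
Nov 2021: +19 days
Dec 2021: +31 days
Jan 2022: +7 days
Total: 57 days

57


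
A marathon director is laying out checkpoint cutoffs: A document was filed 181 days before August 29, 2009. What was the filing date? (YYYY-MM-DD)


Start: 2009-08-29
Subtracting 181 days
Days already passed in August: 29
After going back through August: 152 more days to subtract
July 2009: 31 days, 121 remaining
June 2009: 30 days, 91 remaining
May 2009: 31 days, 60 remaining
April 2009: 30 days, 30 remaining
Result: 2009-03-01

2009-03-01


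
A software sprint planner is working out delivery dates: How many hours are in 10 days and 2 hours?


Days: 10
Extra hours: 2
Hours per day: 24
Days to hours: 10 x 24 = 240
Total: 240 + 2 = 242

242
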